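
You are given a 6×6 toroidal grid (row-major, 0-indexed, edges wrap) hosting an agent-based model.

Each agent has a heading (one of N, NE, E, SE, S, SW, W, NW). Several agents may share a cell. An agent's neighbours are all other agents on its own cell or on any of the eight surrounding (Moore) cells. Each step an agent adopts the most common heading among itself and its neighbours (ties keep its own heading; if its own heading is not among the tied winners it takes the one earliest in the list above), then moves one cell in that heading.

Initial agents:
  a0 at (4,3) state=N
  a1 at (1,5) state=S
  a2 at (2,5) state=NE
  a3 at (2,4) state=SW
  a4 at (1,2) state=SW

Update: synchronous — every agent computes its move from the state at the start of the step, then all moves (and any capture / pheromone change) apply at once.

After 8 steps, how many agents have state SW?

t=1: a0@(3,3):N a1@(2,5):S a2@(1,0):NE a3@(3,3):SW a4@(2,1):SW
t=2: a0@(2,3):N a1@(3,5):S a2@(0,1):NE a3@(4,2):SW a4@(3,0):SW
t=3: a0@(1,3):N a1@(4,5):S a2@(5,2):NE a3@(5,1):SW a4@(4,5):SW
t=4: a0@(0,3):N a1@(5,5):S a2@(4,3):NE a3@(0,0):SW a4@(5,4):SW
t=5: a0@(5,3):N a1@(0,4):SW a2@(3,4):NE a3@(1,5):SW a4@(0,3):SW
t=6: a0@(0,2):SW a1@(1,3):SW a2@(2,5):NE a3@(2,4):SW a4@(1,2):SW
t=7: a0@(1,1):SW a1@(2,2):SW a2@(1,0):NE a3@(3,3):SW a4@(2,1):SW
t=8: a0@(2,0):SW a1@(3,1):SW a2@(2,5):SW a3@(4,2):SW a4@(3,0):SW

5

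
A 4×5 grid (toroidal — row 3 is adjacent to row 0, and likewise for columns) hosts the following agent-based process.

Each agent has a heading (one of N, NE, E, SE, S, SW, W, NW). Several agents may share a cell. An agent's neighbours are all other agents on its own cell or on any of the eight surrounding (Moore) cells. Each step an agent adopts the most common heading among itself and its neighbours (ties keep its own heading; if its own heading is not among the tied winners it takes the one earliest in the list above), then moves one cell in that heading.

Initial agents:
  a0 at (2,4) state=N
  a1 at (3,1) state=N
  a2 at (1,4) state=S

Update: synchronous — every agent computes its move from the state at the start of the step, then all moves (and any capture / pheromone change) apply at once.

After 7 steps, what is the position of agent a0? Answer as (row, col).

t=1: a0@(1,4):N a1@(2,1):N a2@(2,4):S
t=2: a0@(0,4):N a1@(1,1):N a2@(3,4):S
t=3: a0@(3,4):N a1@(0,1):N a2@(0,4):S
t=4: a0@(2,4):N a1@(3,1):N a2@(1,4):S
t=5: a0@(1,4):N a1@(2,1):N a2@(2,4):S
t=6: a0@(0,4):N a1@(1,1):N a2@(3,4):S
t=7: a0@(3,4):N a1@(0,1):N a2@(0,4):S

(3, 4)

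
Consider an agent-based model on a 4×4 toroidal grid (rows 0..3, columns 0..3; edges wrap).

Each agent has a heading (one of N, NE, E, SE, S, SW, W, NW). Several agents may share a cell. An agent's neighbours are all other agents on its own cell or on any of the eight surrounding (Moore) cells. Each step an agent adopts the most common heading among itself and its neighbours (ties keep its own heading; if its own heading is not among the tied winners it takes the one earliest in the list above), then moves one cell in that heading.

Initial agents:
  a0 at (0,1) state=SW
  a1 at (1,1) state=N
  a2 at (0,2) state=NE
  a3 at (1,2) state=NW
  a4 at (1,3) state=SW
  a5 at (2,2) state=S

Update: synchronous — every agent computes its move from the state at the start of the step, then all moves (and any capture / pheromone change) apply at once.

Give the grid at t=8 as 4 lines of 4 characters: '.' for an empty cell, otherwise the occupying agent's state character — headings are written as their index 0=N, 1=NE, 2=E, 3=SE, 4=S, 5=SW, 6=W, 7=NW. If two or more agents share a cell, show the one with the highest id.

.55.
..55
...5
..5.

t=1: a0@(1,0):SW a1@(0,1):N a2@(1,1):SW a3@(2,1):SW a4@(2,2):SW a5@(3,2):S
t=2: a0@(2,3):SW a1@(1,0):SW a2@(2,0):SW a3@(3,0):SW a4@(3,1):SW a5@(0,1):SW
t=3: a0@(3,2):SW a1@(2,3):SW a2@(3,3):SW a3@(0,3):SW a4@(0,0):SW a5@(1,0):SW
t=4: a0@(0,1):SW a1@(3,2):SW a2@(0,2):SW a3@(1,2):SW a4@(1,3):SW a5@(2,3):SW
t=5: a0@(1,0):SW a1@(0,1):SW a2@(1,1):SW a3@(2,1):SW a4@(2,2):SW a5@(3,2):SW
t=6: a0@(2,3):SW a1@(1,0):SW a2@(2,0):SW a3@(3,0):SW a4@(3,1):SW a5@(0,1):SW
t=7: a0@(3,2):SW a1@(2,3):SW a2@(3,3):SW a3@(0,3):SW a4@(0,0):SW a5@(1,0):SW
t=8: a0@(0,1):SW a1@(3,2):SW a2@(0,2):SW a3@(1,2):SW a4@(1,3):SW a5@(2,3):SW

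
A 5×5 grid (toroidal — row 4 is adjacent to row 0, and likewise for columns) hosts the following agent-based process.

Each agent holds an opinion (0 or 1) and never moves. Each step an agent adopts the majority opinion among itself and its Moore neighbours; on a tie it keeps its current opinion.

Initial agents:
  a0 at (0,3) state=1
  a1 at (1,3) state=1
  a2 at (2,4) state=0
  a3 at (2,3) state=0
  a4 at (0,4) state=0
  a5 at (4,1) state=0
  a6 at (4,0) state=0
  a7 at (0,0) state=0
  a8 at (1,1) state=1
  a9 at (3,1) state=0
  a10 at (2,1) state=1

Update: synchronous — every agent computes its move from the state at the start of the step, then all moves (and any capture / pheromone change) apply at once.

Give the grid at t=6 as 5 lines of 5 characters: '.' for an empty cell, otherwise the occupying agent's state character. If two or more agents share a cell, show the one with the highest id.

0..00
.1.0.
.1.00
.0...
00...

t=1: a0@(0,3):1 a1@(1,3):0 a2@(2,4):0 a3@(2,3):0 a4@(0,4):0 a5@(4,1):0 a6@(4,0):0 a7@(0,0):0 a8@(1,1):1 a9@(3,1):0 a10@(2,1):1
t=2: a0@(0,3):0 a1@(1,3):0 a2@(2,4):0 a3@(2,3):0 a4@(0,4):0 a5@(4,1):0 a6@(4,0):0 a7@(0,0):0 a8@(1,1):1 a9@(3,1):0 a10@(2,1):1
t=3: (unchanged — steady state)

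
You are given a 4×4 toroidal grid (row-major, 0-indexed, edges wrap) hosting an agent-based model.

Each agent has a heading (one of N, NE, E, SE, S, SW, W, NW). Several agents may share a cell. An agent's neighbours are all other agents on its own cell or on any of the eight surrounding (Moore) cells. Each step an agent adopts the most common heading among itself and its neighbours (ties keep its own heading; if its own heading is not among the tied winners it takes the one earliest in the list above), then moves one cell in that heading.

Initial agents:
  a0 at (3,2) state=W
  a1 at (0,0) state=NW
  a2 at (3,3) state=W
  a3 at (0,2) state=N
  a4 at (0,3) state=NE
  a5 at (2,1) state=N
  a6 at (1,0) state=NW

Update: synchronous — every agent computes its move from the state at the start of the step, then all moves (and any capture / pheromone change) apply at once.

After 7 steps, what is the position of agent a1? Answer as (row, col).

(1, 1)

t=1: a0@(3,1):W a1@(3,3):NW a2@(3,2):W a3@(0,1):W a4@(0,2):W a5@(1,1):N a6@(0,3):NW
t=2: a0@(3,0):W a1@(2,2):NW a2@(3,1):W a3@(0,0):W a4@(0,1):W a5@(1,0):W a6@(3,2):NW
t=3: a0@(3,3):W a1@(1,1):NW a2@(3,0):W a3@(0,3):W a4@(0,0):W a5@(1,3):W a6@(2,1):NW
t=4: a0@(3,2):W a1@(0,0):NW a2@(3,3):W a3@(0,2):W a4@(0,3):W a5@(1,2):W a6@(1,0):NW
t=5: a0@(3,1):W a1@(3,3):NW a2@(3,2):W a3@(0,1):W a4@(0,2):W a5@(1,1):W a6@(0,3):NW
t=6: a0@(3,0):W a1@(2,2):NW a2@(3,1):W a3@(0,0):W a4@(0,1):W a5@(1,0):W a6@(3,2):NW
t=7: a0@(3,3):W a1@(1,1):NW a2@(3,0):W a3@(0,3):W a4@(0,0):W a5@(1,3):W a6@(2,1):NW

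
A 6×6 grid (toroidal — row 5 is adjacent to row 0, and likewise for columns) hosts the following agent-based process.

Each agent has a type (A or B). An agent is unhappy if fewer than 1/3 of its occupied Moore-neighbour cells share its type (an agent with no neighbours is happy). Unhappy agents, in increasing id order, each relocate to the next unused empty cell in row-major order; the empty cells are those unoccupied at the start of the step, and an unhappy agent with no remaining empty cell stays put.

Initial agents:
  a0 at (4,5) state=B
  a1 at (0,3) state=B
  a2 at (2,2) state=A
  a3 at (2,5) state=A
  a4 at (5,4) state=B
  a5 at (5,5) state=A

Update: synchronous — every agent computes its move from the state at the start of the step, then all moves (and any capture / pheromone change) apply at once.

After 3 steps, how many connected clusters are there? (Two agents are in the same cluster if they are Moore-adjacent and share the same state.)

4

t=1: a0@(4,5):B a1@(0,3):B a2@(2,2):A a3@(2,5):A a4@(5,4):B a5@(0,0):A
t=2: (unchanged — steady state)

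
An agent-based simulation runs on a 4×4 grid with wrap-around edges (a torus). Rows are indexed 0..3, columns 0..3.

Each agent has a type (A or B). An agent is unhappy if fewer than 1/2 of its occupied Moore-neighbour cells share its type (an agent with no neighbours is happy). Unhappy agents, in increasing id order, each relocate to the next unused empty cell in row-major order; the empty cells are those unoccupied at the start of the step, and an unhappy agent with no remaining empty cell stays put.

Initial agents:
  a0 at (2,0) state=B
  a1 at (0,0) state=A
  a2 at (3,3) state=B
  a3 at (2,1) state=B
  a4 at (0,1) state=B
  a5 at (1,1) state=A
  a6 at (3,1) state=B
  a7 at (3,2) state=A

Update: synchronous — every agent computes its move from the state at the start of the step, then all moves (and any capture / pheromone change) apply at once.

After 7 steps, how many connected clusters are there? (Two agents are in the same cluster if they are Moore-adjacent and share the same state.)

2

t=1: a0@(2,0):B a1@(0,2):A a2@(0,3):B a3@(2,1):B a4@(1,0):B a5@(1,2):A a6@(3,1):B a7@(1,3):A
t=2: a0@(2,0):B a1@(0,2):A a2@(0,0):B a3@(2,1):B a4@(1,0):B a5@(1,2):A a6@(3,1):B a7@(0,1):A
t=3: a0@(2,0):B a1@(0,2):A a2@(0,0):B a3@(2,1):B a4@(1,0):B a5@(1,2):A a6@(3,1):B a7@(0,3):A
t=4: (unchanged — steady state)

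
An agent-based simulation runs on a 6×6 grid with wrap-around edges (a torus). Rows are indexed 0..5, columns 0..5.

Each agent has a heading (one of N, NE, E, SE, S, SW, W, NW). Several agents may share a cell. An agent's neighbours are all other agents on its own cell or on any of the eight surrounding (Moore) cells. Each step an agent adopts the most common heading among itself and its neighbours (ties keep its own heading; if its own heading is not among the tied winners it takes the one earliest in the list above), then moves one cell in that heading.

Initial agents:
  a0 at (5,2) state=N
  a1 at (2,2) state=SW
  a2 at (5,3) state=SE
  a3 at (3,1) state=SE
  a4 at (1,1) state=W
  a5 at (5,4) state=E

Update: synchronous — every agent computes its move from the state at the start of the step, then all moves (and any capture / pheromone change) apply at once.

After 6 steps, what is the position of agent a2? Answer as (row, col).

t=1: a0@(4,2):N a1@(3,1):SW a2@(0,4):SE a3@(4,2):SE a4@(1,0):W a5@(5,5):E
t=2: a0@(3,2):N a1@(4,0):SW a2@(1,5):SE a3@(5,3):SE a4@(1,5):W a5@(5,0):E
t=3: a0@(2,2):N a1@(5,5):SW a2@(2,0):SE a3@(0,4):SE a4@(1,4):W a5@(5,1):E
t=4: a0@(1,2):N a1@(0,4):SW a2@(3,1):SE a3@(1,5):SE a4@(1,3):W a5@(5,2):E
t=5: a0@(0,2):N a1@(1,3):SW a2@(4,2):SE a3@(2,0):SE a4@(1,2):W a5@(5,3):E
t=6: a0@(5,2):N a1@(2,2):SW a2@(5,3):SE a3@(3,1):SE a4@(1,1):W a5@(5,4):E

(5, 3)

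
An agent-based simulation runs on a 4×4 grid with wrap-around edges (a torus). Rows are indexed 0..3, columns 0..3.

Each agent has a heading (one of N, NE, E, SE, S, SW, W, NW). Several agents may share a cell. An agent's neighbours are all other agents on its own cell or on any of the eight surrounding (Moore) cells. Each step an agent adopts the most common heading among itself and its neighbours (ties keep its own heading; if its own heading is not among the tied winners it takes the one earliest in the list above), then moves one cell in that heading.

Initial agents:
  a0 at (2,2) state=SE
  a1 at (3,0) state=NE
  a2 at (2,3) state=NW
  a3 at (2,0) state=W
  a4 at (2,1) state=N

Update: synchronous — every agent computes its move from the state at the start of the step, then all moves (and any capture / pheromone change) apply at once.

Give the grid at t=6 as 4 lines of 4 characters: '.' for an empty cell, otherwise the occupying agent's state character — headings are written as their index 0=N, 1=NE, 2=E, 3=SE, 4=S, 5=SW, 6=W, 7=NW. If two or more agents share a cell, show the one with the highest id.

t=1: a0@(3,3):SE a1@(2,1):NE a2@(1,2):NW a3@(2,3):W a4@(1,1):N
t=2: a0@(0,0):SE a1@(1,2):NE a2@(0,1):NW a3@(2,2):W a4@(0,1):N
t=3: a0@(1,1):SE a1@(0,3):NE a2@(3,0):NW a3@(2,1):W a4@(3,1):N
t=4: a0@(2,2):SE a1@(3,0):NE a2@(2,3):NW a3@(2,0):W a4@(2,1):N
t=5: a0@(3,3):SE a1@(2,1):NE a2@(1,2):NW a3@(2,3):W a4@(1,1):N
t=6: a0@(0,0):SE a1@(1,2):NE a2@(0,1):NW a3@(2,2):W a4@(0,1):N

30..
..1.
..6.
....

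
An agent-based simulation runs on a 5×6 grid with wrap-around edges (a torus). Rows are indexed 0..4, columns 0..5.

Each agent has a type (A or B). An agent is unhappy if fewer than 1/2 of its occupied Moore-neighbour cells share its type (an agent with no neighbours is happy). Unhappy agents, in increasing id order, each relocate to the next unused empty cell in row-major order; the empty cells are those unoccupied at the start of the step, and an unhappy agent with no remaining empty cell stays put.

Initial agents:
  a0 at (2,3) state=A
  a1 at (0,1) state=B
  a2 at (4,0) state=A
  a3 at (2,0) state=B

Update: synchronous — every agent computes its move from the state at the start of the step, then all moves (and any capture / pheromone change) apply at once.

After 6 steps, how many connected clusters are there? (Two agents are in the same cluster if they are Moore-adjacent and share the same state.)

t=1: a0@(2,3):A a1@(0,0):B a2@(0,2):A a3@(2,0):B
t=2: (unchanged — steady state)

4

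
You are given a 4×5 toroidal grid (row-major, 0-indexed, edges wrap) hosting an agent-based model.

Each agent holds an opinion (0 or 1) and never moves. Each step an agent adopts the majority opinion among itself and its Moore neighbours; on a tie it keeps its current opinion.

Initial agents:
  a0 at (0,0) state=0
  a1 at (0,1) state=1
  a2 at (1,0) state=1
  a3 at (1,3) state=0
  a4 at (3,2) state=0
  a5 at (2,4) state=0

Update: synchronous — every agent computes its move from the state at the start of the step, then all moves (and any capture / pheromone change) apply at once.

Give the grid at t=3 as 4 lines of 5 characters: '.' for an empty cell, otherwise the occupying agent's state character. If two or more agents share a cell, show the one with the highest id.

t=1: a0@(0,0):1 a1@(0,1):1 a2@(1,0):1 a3@(1,3):0 a4@(3,2):0 a5@(2,4):0
t=2: (unchanged — steady state)

11...
1..0.
....0
..0..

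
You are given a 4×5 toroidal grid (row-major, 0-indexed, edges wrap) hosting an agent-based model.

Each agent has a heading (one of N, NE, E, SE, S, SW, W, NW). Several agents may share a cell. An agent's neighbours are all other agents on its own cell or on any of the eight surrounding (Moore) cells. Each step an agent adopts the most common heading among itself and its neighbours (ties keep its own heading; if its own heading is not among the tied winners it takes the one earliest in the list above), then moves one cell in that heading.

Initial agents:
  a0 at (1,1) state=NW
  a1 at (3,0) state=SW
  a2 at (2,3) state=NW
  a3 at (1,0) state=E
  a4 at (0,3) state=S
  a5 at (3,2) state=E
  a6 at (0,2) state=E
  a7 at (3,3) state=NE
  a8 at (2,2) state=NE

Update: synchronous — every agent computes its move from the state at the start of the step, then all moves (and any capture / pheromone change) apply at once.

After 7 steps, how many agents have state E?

9

t=1: a0@(1,2):E a1@(0,4):SW a2@(1,4):NE a3@(1,1):E a4@(0,4):E a5@(3,3):E a6@(0,3):E a7@(2,4):NE a8@(1,3):NE
t=2: a0@(1,3):E a1@(0,0):E a2@(0,0):NE a3@(1,2):E a4@(0,0):E a5@(3,4):E a6@(0,4):E a7@(1,0):NE a8@(0,4):NE
t=3: a0@(1,4):E a1@(0,1):E a2@(0,1):E a3@(1,3):E a4@(0,1):E a5@(3,0):E a6@(0,0):E a7@(0,1):NE a8@(0,0):E
t=4: a0@(1,0):E a1@(0,2):E a2@(0,2):E a3@(1,4):E a4@(0,2):E a5@(3,1):E a6@(0,1):E a7@(0,2):E a8@(0,1):E
t=5: a0@(1,1):E a1@(0,3):E a2@(0,3):E a3@(1,0):E a4@(0,3):E a5@(3,2):E a6@(0,2):E a7@(0,3):E a8@(0,2):E
t=6: a0@(1,2):E a1@(0,4):E a2@(0,4):E a3@(1,1):E a4@(0,4):E a5@(3,3):E a6@(0,3):E a7@(0,4):E a8@(0,3):E
t=7: a0@(1,3):E a1@(0,0):E a2@(0,0):E a3@(1,2):E a4@(0,0):E a5@(3,4):E a6@(0,4):E a7@(0,0):E a8@(0,4):E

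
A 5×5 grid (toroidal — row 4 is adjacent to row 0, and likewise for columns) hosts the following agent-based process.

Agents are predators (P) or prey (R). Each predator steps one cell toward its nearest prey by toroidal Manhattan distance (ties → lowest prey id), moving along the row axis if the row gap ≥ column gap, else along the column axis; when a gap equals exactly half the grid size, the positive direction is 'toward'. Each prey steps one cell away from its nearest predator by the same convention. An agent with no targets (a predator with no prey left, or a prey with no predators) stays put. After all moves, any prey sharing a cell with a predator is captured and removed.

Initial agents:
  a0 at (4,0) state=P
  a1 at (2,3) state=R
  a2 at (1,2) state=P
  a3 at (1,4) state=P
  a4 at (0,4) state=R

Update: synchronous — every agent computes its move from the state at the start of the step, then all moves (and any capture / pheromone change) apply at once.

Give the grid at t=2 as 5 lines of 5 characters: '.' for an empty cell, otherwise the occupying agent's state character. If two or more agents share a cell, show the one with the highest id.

.....
.....
.....
..P.R
P..RP

t=1: a0@(0,0):P a1@(3,3):R a2@(2,2):P a3@(0,4):P a4@(4,4):R
t=2: a0@(4,0):P a1@(4,3):R a2@(3,2):P a3@(4,4):P a4@(3,4):R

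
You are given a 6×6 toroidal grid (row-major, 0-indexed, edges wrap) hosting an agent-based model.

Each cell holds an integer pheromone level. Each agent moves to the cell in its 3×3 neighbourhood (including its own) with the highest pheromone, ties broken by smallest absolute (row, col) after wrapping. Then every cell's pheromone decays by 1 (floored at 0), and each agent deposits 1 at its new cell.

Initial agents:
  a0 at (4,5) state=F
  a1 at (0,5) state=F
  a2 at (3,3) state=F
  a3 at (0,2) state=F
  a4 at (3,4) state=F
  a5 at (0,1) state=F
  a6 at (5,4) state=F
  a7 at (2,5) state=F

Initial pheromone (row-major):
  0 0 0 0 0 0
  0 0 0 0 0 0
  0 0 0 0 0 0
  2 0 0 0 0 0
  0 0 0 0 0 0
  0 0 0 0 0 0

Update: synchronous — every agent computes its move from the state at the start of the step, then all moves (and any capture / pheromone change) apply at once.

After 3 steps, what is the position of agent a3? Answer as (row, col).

(0, 0)

t=1: a0@(3,0) a1@(0,0) a2@(2,2) a3@(0,1) a4@(2,3) a5@(0,0) a6@(0,3) a7@(3,0) | pheromone: 2 1 0 1 0 0 / 0 0 0 0 0 0 / 0 0 1 1 0 0 / 3 0 0 0 0 0 / 0 0 0 0 0 0 / 0 0 0 0 0 0
t=2: a0@(3,0) a1@(0,0) a2@(2,2) a3@(0,0) a4@(2,2) a5@(0,0) a6@(0,3) a7@(3,0) | pheromone: 4 0 0 1 0 0 / 0 0 0 0 0 0 / 0 0 2 0 0 0 / 4 0 0 0 0 0 / 0 0 0 0 0 0 / 0 0 0 0 0 0
t=3: a0@(3,0) a1@(0,0) a2@(2,2) a3@(0,0) a4@(2,2) a5@(0,0) a6@(0,3) a7@(3,0) | pheromone: 6 0 0 1 0 0 / 0 0 0 0 0 0 / 0 0 3 0 0 0 / 5 0 0 0 0 0 / 0 0 0 0 0 0 / 0 0 0 0 0 0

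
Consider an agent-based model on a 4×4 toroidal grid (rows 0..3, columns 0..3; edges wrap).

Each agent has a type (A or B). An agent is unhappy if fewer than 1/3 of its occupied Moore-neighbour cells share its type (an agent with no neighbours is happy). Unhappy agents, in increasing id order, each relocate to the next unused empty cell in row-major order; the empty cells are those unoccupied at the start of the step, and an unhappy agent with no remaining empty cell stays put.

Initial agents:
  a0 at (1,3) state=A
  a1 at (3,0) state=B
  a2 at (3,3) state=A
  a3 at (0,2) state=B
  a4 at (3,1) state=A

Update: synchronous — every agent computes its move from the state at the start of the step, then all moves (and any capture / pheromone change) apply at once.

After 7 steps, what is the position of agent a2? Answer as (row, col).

(0, 3)

t=1: a0@(0,0):A a1@(0,1):B a2@(0,3):A a3@(1,0):B a4@(1,1):A
t=2: a0@(0,0):A a1@(0,1):B a2@(0,3):A a3@(0,2):B a4@(1,1):A
t=3: (unchanged — steady state)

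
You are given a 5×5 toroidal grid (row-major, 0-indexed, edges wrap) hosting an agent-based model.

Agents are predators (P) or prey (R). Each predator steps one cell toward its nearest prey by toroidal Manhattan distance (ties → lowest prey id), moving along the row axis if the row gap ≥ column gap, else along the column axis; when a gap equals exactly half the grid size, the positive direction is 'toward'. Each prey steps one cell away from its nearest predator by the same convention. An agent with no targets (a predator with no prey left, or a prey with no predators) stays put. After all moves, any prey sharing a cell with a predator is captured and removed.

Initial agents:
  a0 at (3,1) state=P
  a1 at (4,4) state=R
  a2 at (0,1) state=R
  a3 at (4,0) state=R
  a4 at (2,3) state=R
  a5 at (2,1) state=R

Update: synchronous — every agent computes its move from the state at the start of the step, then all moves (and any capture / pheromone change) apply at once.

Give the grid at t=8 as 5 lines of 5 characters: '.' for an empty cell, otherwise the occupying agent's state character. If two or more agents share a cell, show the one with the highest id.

.P...
....R
.....
R....
.R.R.

t=1: a0@(2,1):P a1@(4,3):R a2@(1,1):R a3@(0,0):R a4@(2,4):R a5@(1,1):R
t=2: a0@(1,1):P a1@(0,3):R a2@(0,1):R a3@(4,0):R a4@(2,3):R a5@(0,1):R
t=3: a0@(0,1):P a1@(0,4):R a2@(4,1):R a3@(3,0):R a4@(2,4):R a5@(4,1):R
t=4: a0@(4,1):P a1@(0,3):R a2@(3,1):R a3@(2,0):R a4@(3,4):R a5@(3,1):R
t=5: a0@(3,1):P a1@(0,4):R a2@(2,1):R a3@(1,0):R a4@(3,3):R a5@(2,1):R
t=6: a0@(2,1):P a1@(1,4):R a2@(1,1):R a3@(0,0):R a4@(3,4):R a5@(1,1):R
t=7: a0@(1,1):P a1@(1,3):R a2@(0,1):R a3@(4,0):R a4@(3,3):R a5@(0,1):R
t=8: a0@(0,1):P a1@(1,4):R a2@(4,1):R a3@(3,0):R a4@(4,3):R a5@(4,1):R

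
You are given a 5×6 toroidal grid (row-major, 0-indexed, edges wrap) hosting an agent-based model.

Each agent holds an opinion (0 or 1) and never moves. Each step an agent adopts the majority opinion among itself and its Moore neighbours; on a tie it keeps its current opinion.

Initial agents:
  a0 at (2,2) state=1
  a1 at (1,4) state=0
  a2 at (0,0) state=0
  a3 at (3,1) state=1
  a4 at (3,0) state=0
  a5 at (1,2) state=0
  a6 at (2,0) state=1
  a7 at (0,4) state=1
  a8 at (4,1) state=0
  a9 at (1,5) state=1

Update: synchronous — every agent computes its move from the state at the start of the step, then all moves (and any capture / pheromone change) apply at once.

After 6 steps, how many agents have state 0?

4

t=1: a0@(2,2):1 a1@(1,4):1 a2@(0,0):0 a3@(3,1):1 a4@(3,0):0 a5@(1,2):0 a6@(2,0):1 a7@(0,4):1 a8@(4,1):0 a9@(1,5):1
t=2: (unchanged — steady state)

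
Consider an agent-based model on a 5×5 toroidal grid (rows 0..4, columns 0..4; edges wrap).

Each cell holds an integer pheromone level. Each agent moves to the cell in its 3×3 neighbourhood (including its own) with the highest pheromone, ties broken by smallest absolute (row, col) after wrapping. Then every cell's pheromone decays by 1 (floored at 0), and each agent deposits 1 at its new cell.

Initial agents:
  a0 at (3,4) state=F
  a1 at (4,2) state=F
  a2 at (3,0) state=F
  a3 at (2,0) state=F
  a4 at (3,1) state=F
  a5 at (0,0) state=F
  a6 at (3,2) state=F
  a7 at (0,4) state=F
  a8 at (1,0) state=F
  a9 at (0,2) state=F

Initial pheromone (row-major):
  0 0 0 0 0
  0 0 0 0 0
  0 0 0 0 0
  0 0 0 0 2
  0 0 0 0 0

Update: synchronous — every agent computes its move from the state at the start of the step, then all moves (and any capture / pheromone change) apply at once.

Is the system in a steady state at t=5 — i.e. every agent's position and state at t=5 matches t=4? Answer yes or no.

t=1: a0@(3,4) a1@(0,1) a2@(3,4) a3@(3,4) a4@(2,0) a5@(0,0) a6@(2,1) a7@(0,0) a8@(0,0) a9@(0,1) | pheromone: 3 2 0 0 0 / 0 0 0 0 0 / 1 1 0 0 0 / 0 0 0 0 4 / 0 0 0 0 0
t=2: a0@(3,4) a1@(0,0) a2@(3,4) a3@(3,4) a4@(3,4) a5@(0,0) a6@(2,0) a7@(0,0) a8@(0,0) a9@(0,0) | pheromone: 7 1 0 0 0 / 0 0 0 0 0 / 1 0 0 0 0 / 0 0 0 0 7 / 0 0 0 0 0
t=3: a0@(3,4) a1@(0,0) a2@(3,4) a3@(3,4) a4@(3,4) a5@(0,0) a6@(3,4) a7@(0,0) a8@(0,0) a9@(0,0) | pheromone: 11 0 0 0 0 / 0 0 0 0 0 / 0 0 0 0 0 / 0 0 0 0 11 / 0 0 0 0 0
t=4: a0@(3,4) a1@(0,0) a2@(3,4) a3@(3,4) a4@(3,4) a5@(0,0) a6@(3,4) a7@(0,0) a8@(0,0) a9@(0,0) | pheromone: 15 0 0 0 0 / 0 0 0 0 0 / 0 0 0 0 0 / 0 0 0 0 15 / 0 0 0 0 0
t=5: a0@(3,4) a1@(0,0) a2@(3,4) a3@(3,4) a4@(3,4) a5@(0,0) a6@(3,4) a7@(0,0) a8@(0,0) a9@(0,0) | pheromone: 19 0 0 0 0 / 0 0 0 0 0 / 0 0 0 0 0 / 0 0 0 0 19 / 0 0 0 0 0

yes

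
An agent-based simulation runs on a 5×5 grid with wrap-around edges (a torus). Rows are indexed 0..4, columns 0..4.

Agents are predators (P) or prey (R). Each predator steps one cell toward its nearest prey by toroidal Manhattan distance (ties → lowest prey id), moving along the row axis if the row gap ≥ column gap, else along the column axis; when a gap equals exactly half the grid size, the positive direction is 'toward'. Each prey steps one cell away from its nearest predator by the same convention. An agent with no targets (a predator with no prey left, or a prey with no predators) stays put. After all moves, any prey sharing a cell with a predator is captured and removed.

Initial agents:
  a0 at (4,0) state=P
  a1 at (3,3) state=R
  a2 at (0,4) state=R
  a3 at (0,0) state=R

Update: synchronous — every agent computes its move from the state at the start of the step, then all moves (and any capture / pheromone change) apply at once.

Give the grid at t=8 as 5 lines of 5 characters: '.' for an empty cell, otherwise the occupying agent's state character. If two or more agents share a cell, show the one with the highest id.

t=1: a0@(0,0):P a1@(3,2):R a2@(1,4):R a3@(1,0):R
t=2: a0@(1,0):P a1@(2,2):R a2@(2,4):R a3@(2,0):R
t=3: a0@(2,0):P a1@(2,3):R a2@(3,4):R a3@(3,0):R
t=4: a0@(3,0):P a1@(2,2):R a2@(4,4):R a3@(4,0):R
t=5: a0@(4,0):P a1@(2,3):R a2@(0,4):R a3@(0,0):R
t=6: a0@(0,0):P a1@(1,3):R a2@(1,4):R a3@(1,0):R
t=7: a0@(1,0):P a1@(1,2):R a2@(2,4):R a3@(2,0):R
t=8: a0@(2,0):P a1@(1,3):R a2@(3,4):R a3@(3,0):R

.....
...R.
P....
R...R
.....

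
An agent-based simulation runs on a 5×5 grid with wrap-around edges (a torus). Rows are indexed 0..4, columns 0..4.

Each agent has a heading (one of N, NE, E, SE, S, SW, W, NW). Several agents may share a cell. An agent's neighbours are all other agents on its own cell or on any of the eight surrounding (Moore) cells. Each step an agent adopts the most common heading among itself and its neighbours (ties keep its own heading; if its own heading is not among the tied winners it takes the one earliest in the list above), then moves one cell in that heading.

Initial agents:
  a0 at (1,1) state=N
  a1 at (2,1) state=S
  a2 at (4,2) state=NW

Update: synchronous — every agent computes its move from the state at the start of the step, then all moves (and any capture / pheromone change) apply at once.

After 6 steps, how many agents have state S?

1

t=1: a0@(0,1):N a1@(3,1):S a2@(3,1):NW
t=2: a0@(4,1):N a1@(4,1):S a2@(2,0):NW
t=3: a0@(3,1):N a1@(0,1):S a2@(1,4):NW
t=4: a0@(2,1):N a1@(1,1):S a2@(0,3):NW
t=5: a0@(1,1):N a1@(2,1):S a2@(4,2):NW
t=6: a0@(0,1):N a1@(3,1):S a2@(3,1):NW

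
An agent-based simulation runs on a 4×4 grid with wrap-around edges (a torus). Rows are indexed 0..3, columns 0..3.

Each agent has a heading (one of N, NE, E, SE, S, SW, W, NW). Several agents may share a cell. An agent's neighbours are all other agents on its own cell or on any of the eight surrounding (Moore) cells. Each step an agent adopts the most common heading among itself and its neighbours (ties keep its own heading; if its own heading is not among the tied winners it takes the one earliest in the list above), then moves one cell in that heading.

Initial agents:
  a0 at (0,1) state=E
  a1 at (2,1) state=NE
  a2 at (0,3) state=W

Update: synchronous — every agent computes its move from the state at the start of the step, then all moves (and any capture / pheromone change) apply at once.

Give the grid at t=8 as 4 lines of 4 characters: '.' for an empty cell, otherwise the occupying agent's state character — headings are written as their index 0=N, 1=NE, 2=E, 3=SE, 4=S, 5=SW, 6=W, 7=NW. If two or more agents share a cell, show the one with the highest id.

.2.6
....
.1..
....

t=1: a0@(0,2):E a1@(1,2):NE a2@(0,2):W
t=2: a0@(0,3):E a1@(0,3):NE a2@(0,1):W
t=3: a0@(0,0):E a1@(3,0):NE a2@(0,0):W
t=4: a0@(0,1):E a1@(2,1):NE a2@(0,3):W
t=5: a0@(0,2):E a1@(1,2):NE a2@(0,2):W
t=6: a0@(0,3):E a1@(0,3):NE a2@(0,1):W
t=7: a0@(0,0):E a1@(3,0):NE a2@(0,0):W
t=8: a0@(0,1):E a1@(2,1):NE a2@(0,3):W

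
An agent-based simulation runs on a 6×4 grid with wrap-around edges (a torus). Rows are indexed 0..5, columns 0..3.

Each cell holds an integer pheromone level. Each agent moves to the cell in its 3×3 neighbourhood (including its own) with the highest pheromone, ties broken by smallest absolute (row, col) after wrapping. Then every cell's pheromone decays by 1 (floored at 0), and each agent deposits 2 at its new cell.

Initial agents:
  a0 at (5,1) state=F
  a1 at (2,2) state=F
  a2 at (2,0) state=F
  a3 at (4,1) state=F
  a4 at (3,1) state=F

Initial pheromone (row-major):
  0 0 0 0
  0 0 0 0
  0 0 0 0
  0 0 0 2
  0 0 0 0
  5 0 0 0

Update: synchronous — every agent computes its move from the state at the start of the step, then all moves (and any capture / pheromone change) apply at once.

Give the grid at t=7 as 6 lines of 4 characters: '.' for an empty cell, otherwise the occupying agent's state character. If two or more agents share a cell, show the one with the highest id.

t=1: a0@(5,0) a1@(3,3) a2@(3,3) a3@(5,0) a4@(2,0) | pheromone: 0 0 0 0 / 0 0 0 0 / 2 0 0 0 / 0 0 0 5 / 0 0 0 0 / 8 0 0 0
t=2: a0@(5,0) a1@(3,3) a2@(3,3) a3@(5,0) a4@(3,3) | pheromone: 0 0 0 0 / 0 0 0 0 / 1 0 0 0 / 0 0 0 10 / 0 0 0 0 / 11 0 0 0
t=3: a0@(5,0) a1@(3,3) a2@(3,3) a3@(5,0) a4@(3,3) | pheromone: 0 0 0 0 / 0 0 0 0 / 0 0 0 0 / 0 0 0 15 / 0 0 0 0 / 14 0 0 0
t=4: a0@(5,0) a1@(3,3) a2@(3,3) a3@(5,0) a4@(3,3) | pheromone: 0 0 0 0 / 0 0 0 0 / 0 0 0 0 / 0 0 0 20 / 0 0 0 0 / 17 0 0 0
t=5: a0@(5,0) a1@(3,3) a2@(3,3) a3@(5,0) a4@(3,3) | pheromone: 0 0 0 0 / 0 0 0 0 / 0 0 0 0 / 0 0 0 25 / 0 0 0 0 / 20 0 0 0
t=6: a0@(5,0) a1@(3,3) a2@(3,3) a3@(5,0) a4@(3,3) | pheromone: 0 0 0 0 / 0 0 0 0 / 0 0 0 0 / 0 0 0 30 / 0 0 0 0 / 23 0 0 0
t=7: a0@(5,0) a1@(3,3) a2@(3,3) a3@(5,0) a4@(3,3) | pheromone: 0 0 0 0 / 0 0 0 0 / 0 0 0 0 / 0 0 0 35 / 0 0 0 0 / 26 0 0 0

....
....
....
...F
....
F...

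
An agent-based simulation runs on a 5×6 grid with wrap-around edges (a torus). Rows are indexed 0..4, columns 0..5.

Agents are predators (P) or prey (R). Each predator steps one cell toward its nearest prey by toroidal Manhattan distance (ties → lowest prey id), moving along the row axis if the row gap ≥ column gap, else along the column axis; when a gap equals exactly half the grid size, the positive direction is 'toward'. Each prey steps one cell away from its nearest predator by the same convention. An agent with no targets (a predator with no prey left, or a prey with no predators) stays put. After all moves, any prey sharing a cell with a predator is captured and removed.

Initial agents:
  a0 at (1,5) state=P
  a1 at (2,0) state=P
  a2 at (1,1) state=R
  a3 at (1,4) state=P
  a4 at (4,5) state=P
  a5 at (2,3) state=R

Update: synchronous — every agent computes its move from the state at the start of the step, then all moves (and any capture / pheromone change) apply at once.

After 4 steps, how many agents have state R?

2

t=1: a0@(1,0):P a1@(1,0):P a2@(1,2):R a3@(2,4):P a4@(0,5):P a5@(3,3):R
t=2: a0@(1,1):P a1@(1,1):P a2@(1,3):R a3@(3,4):P a4@(0,0):P a5@(4,3):R
t=3: a0@(1,2):P a1@(1,2):P a2@(1,4):R a3@(4,4):P a4@(0,1):P a5@(0,3):R
t=4: a0@(1,3):P a1@(1,3):P a2@(1,5):R a3@(0,4):P a4@(0,2):P a5@(4,3):R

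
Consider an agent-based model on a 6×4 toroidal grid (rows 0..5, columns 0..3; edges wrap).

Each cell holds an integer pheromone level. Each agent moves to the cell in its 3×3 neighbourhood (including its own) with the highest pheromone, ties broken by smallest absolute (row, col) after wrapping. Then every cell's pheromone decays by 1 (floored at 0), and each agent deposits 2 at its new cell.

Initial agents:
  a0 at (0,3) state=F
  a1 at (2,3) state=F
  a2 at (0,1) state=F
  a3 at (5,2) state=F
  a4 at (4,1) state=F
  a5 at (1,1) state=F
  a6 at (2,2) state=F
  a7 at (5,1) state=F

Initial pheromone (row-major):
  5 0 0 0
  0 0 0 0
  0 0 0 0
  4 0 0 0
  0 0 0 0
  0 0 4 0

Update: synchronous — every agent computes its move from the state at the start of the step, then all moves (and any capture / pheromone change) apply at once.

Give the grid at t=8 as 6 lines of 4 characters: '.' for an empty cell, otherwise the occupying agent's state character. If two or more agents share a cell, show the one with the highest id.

F...
....
....
F...
....
..F.

t=1: a0@(0,0) a1@(3,0) a2@(0,0) a3@(5,2) a4@(3,0) a5@(0,0) a6@(1,1) a7@(0,0) | pheromone: 12 0 0 0 / 0 2 0 0 / 0 0 0 0 / 7 0 0 0 / 0 0 0 0 / 0 0 5 0
t=2: a0@(0,0) a1@(3,0) a2@(0,0) a3@(5,2) a4@(3,0) a5@(0,0) a6@(0,0) a7@(0,0) | pheromone: 21 0 0 0 / 0 1 0 0 / 0 0 0 0 / 10 0 0 0 / 0 0 0 0 / 0 0 6 0
t=3: a0@(0,0) a1@(3,0) a2@(0,0) a3@(5,2) a4@(3,0) a5@(0,0) a6@(0,0) a7@(0,0) | pheromone: 30 0 0 0 / 0 0 0 0 / 0 0 0 0 / 13 0 0 0 / 0 0 0 0 / 0 0 7 0
t=4: a0@(0,0) a1@(3,0) a2@(0,0) a3@(5,2) a4@(3,0) a5@(0,0) a6@(0,0) a7@(0,0) | pheromone: 39 0 0 0 / 0 0 0 0 / 0 0 0 0 / 16 0 0 0 / 0 0 0 0 / 0 0 8 0
t=5: a0@(0,0) a1@(3,0) a2@(0,0) a3@(5,2) a4@(3,0) a5@(0,0) a6@(0,0) a7@(0,0) | pheromone: 48 0 0 0 / 0 0 0 0 / 0 0 0 0 / 19 0 0 0 / 0 0 0 0 / 0 0 9 0
t=6: a0@(0,0) a1@(3,0) a2@(0,0) a3@(5,2) a4@(3,0) a5@(0,0) a6@(0,0) a7@(0,0) | pheromone: 57 0 0 0 / 0 0 0 0 / 0 0 0 0 / 22 0 0 0 / 0 0 0 0 / 0 0 10 0
t=7: a0@(0,0) a1@(3,0) a2@(0,0) a3@(5,2) a4@(3,0) a5@(0,0) a6@(0,0) a7@(0,0) | pheromone: 66 0 0 0 / 0 0 0 0 / 0 0 0 0 / 25 0 0 0 / 0 0 0 0 / 0 0 11 0
t=8: a0@(0,0) a1@(3,0) a2@(0,0) a3@(5,2) a4@(3,0) a5@(0,0) a6@(0,0) a7@(0,0) | pheromone: 75 0 0 0 / 0 0 0 0 / 0 0 0 0 / 28 0 0 0 / 0 0 0 0 / 0 0 12 0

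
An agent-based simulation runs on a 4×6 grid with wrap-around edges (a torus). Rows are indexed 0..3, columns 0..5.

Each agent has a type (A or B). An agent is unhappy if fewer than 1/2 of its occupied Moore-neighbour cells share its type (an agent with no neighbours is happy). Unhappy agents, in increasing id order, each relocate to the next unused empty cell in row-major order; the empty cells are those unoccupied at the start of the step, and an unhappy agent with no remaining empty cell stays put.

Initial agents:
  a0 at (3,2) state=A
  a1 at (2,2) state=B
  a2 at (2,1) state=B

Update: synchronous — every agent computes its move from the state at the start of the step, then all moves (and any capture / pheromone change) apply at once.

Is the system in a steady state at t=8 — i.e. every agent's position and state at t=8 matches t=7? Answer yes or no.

t=1: a0@(0,0):A a1@(2,2):B a2@(2,1):B
t=2: (unchanged — steady state)

yes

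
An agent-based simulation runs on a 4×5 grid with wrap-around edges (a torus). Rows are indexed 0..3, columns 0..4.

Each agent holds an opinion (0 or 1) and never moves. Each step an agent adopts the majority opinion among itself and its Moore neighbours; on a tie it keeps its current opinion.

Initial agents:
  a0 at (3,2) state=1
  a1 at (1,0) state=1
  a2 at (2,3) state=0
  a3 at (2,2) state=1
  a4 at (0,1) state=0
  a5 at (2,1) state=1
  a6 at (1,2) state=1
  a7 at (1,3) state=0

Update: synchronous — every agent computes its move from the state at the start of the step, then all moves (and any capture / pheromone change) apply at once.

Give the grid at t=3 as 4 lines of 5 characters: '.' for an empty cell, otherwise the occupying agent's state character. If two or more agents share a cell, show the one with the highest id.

.1...
1.11.
.111.
..1..

t=1: a0@(3,2):1 a1@(1,0):1 a2@(2,3):1 a3@(2,2):1 a4@(0,1):1 a5@(2,1):1 a6@(1,2):1 a7@(1,3):0
t=2: a0@(3,2):1 a1@(1,0):1 a2@(2,3):1 a3@(2,2):1 a4@(0,1):1 a5@(2,1):1 a6@(1,2):1 a7@(1,3):1
t=3: (unchanged — steady state)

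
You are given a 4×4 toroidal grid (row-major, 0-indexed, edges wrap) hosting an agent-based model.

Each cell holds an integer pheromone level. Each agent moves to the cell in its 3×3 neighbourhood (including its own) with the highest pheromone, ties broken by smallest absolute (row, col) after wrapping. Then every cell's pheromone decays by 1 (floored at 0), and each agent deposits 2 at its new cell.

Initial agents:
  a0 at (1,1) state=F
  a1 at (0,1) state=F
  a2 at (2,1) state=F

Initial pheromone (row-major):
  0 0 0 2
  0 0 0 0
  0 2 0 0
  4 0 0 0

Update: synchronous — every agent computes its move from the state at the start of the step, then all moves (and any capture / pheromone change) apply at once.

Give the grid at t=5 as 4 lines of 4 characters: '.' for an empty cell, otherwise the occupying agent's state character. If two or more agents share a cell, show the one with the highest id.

t=1: a0@(2,1) a1@(3,0) a2@(3,0) | pheromone: 0 0 0 1 / 0 0 0 0 / 0 3 0 0 / 7 0 0 0
t=2: a0@(3,0) a1@(3,0) a2@(3,0) | pheromone: 0 0 0 0 / 0 0 0 0 / 0 2 0 0 / 12 0 0 0
t=3: a0@(3,0) a1@(3,0) a2@(3,0) | pheromone: 0 0 0 0 / 0 0 0 0 / 0 1 0 0 / 17 0 0 0
t=4: a0@(3,0) a1@(3,0) a2@(3,0) | pheromone: 0 0 0 0 / 0 0 0 0 / 0 0 0 0 / 22 0 0 0
t=5: a0@(3,0) a1@(3,0) a2@(3,0) | pheromone: 0 0 0 0 / 0 0 0 0 / 0 0 0 0 / 27 0 0 0

....
....
....
F...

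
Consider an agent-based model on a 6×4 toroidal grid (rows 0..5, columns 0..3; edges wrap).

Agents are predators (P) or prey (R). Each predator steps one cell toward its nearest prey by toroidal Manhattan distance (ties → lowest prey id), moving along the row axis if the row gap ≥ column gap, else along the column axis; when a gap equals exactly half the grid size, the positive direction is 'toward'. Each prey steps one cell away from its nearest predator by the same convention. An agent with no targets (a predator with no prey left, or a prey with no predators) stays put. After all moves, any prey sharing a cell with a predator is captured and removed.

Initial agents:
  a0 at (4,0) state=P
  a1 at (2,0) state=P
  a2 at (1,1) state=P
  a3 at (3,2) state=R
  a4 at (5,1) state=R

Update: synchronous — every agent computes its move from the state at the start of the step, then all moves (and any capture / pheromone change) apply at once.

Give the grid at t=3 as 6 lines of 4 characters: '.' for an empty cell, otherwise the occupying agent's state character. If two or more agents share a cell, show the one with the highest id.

....
....
.P..
....
.PR.
....

t=1: a0@(5,0):P a1@(2,1):P a2@(0,1):P a3@(3,1):R
t=2: a0@(4,0):P a1@(3,1):P a2@(1,1):P a3@(4,1):R
t=3: a0@(4,1):P a1@(4,1):P a2@(2,1):P a3@(4,2):R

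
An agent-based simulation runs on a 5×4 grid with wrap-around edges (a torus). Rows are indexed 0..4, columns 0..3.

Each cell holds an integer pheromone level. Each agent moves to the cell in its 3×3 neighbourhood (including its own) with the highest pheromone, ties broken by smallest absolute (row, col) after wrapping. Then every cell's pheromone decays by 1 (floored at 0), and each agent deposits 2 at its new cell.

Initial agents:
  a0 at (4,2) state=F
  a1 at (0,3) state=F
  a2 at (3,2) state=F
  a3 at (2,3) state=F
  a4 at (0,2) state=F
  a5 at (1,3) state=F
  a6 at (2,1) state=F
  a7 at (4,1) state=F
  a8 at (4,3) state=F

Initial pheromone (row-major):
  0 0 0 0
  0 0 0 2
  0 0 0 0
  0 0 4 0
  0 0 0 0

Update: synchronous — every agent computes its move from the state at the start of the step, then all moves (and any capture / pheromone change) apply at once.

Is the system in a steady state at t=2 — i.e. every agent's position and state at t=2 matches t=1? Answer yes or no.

t=1: a0@(3,2) a1@(1,3) a2@(3,2) a3@(3,2) a4@(1,3) a5@(1,3) a6@(3,2) a7@(3,2) a8@(3,2) | pheromone: 0 0 0 0 / 0 0 0 7 / 0 0 0 0 / 0 0 15 0 / 0 0 0 0
t=2: a0@(3,2) a1@(1,3) a2@(3,2) a3@(3,2) a4@(1,3) a5@(1,3) a6@(3,2) a7@(3,2) a8@(3,2) | pheromone: 0 0 0 0 / 0 0 0 12 / 0 0 0 0 / 0 0 26 0 / 0 0 0 0

yes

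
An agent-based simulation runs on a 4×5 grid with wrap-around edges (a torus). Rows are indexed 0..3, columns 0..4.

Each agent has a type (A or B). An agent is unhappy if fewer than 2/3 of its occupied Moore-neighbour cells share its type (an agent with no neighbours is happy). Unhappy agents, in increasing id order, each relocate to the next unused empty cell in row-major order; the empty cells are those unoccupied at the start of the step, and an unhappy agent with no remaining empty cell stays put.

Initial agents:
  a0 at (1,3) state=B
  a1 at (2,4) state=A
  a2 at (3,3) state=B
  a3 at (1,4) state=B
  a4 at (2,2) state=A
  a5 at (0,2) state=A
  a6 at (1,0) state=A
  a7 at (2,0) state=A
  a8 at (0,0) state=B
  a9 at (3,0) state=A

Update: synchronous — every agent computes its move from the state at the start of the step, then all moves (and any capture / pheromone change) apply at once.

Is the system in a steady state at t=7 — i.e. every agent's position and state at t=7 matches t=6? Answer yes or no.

t=1: a0@(0,1):B a1@(0,3):A a2@(0,4):B a3@(1,1):B a4@(1,2):A a5@(2,1):A a6@(2,3):A a7@(2,0):A a8@(3,1):B a9@(3,0):A
t=2: a0@(0,0):B a1@(0,2):A a2@(1,0):B a3@(1,3):B a4@(1,4):A a5@(2,2):A a6@(2,3):A a7@(2,4):A a8@(3,2):B a9@(3,3):A
t=3: a0@(0,1):B a1@(0,3):A a2@(0,4):B a3@(1,1):B a4@(1,2):A a5@(2,0):A a6@(2,3):A a7@(2,1):A a8@(3,0):B a9@(3,3):A
t=4: a0@(0,1):B a1@(0,3):A a2@(0,0):B a3@(0,2):B a4@(1,0):A a5@(1,3):A a6@(2,3):A a7@(1,4):A a8@(2,2):B a9@(3,3):A
t=5: a0@(0,1):B a1@(0,3):A a2@(0,4):B a3@(1,1):B a4@(1,2):A a5@(2,0):A a6@(2,3):A a7@(1,4):A a8@(2,1):B a9@(2,4):A
t=6: a0@(0,0):B a1@(0,3):A a2@(0,2):B a3@(1,0):B a4@(1,3):A a5@(2,2):A a6@(2,3):A a7@(1,4):A a8@(3,0):B a9@(2,4):A
t=7: a0@(0,0):B a1@(0,3):A a2@(0,1):B a3@(0,4):B a4@(1,3):A a5@(2,2):A a6@(2,3):A a7@(1,4):A a8@(1,1):B a9@(1,2):A

no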